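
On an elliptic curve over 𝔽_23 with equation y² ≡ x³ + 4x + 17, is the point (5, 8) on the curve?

no

y² = 8² ≡ 18; x³ + 4x + 17 = 162 ≡ 1 (mod 23). 18 ≠ 1.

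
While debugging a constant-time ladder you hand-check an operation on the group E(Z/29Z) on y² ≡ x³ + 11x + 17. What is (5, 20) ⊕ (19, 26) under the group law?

(5, 20) + (19, 26). λ = (26 - 20)/(19 - 5) ≡ 6/14 mod 29. 14⁻¹ ≡ 27 (mod 29), so λ ≡ 17.
  x = λ² - 5 - 19 = 289 - 24 ≡ 4; y = λ·(5 - 4) - 20 ≡ 26. → (4, 26)

(4, 26)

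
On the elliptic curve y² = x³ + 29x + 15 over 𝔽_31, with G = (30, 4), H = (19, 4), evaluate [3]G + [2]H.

First 3G:
Repeated addition: build up to 3G.
2G: tangent at (30, 4): λ = (3·30² + 29)/(2·4) ≡ 1/8. 8⁻¹ ≡ 4 (mod 31), so λ ≡ 1·4 ≡ 4.
  x = λ² - 30 - 30 = 16 - 60 ≡ 18; y = λ·(30 - 18) - 4 ≡ 13. → (18, 13)
3G: (18, 13) + (30, 4). λ = (4 - 13)/(30 - 18) ≡ 22/12 mod 31. 12⁻¹ ≡ 13 (mod 31) since 12·13 = 156 ≡ 1, so λ ≡ 7.
  x = λ² - 18 - 30 = 49 - 48 ≡ 1; y = λ·(18 - 1) - 13 ≡ 13. → (1, 13)
3G = (1, 13).
Next 2H:
Repeated addition: build up to 2H.
2H: tangent at (19, 4): λ = (3·19² + 29)/(2·4) ≡ 27/8. 8⁻¹ ≡ 4 (mod 31) since 8·4 = 32 ≡ 1, so λ ≡ 27·4 ≡ 15.
  x = λ² - 19 - 19 = 225 - 38 ≡ 1; y = λ·(19 - 1) - 4 ≡ 18. → (1, 18)
2H = (1, 18).
Finally 3G + 2H:
(1, 13) + (1, 18): same x and y₁ ≡ -y₂, so the sum is the point at infinity.

O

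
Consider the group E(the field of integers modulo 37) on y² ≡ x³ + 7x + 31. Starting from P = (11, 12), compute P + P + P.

Repeated addition: build up to 3P.
2P: tangent at (11, 12): λ = (3·11² + 7)/(2·12) ≡ 0/24. 24⁻¹ ≡ 17 (mod 37) since 24·17 = 408 ≡ 1, so λ ≡ 0·17 ≡ 0.
  x = λ² - 11 - 11 = 0 - 22 ≡ 15; y = λ·(11 - 15) - 12 ≡ 25. → (15, 25)
3P: (15, 25) + (11, 12). λ = (12 - 25)/(11 - 15) ≡ 24/33 mod 37. 33⁻¹ ≡ 9 (mod 37) since 33·9 = 297 ≡ 1, so λ ≡ 31.
  x = λ² - 15 - 11 = 961 - 26 ≡ 10; y = λ·(15 - 10) - 25 ≡ 19. → (10, 19)

(10, 19)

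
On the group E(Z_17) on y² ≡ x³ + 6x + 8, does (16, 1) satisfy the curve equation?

y² = 1² ≡ 1; x³ + 6x + 8 = 4200 ≡ 1 (mod 17). 1 = 1.

yes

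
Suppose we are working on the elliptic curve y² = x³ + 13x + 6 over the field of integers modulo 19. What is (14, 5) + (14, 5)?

(16, 4)

tangent at (14, 5): λ = (3·14² + 13)/(2·5) ≡ 12/10. 10⁻¹ ≡ 2 (mod 19), so λ ≡ 12·2 ≡ 5.
  x = λ² - 14 - 14 = 25 - 28 ≡ 16; y = λ·(14 - 16) - 5 ≡ 4. → (16, 4)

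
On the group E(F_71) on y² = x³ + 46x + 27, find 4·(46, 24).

Write Q = (46, 24).
Double-and-add on 4 = (100)₂. Start with Q = (46, 24) for the leading 1-bit.
double: tangent at (46, 24): λ = (3·46² + 46)/(2·24) ≡ 4/48. 48⁻¹ ≡ 37 (mod 71), so λ ≡ 4·37 ≡ 6.
  x = λ² - 46 - 46 = 36 - 92 ≡ 15; y = λ·(46 - 15) - 24 ≡ 20. → (15, 20)
double: tangent at (15, 20): λ = (3·15² + 46)/(2·20) ≡ 11/40. 40⁻¹ ≡ 16 (mod 71), so λ ≡ 11·16 ≡ 34.
  x = λ² - 15 - 15 = 1156 - 30 ≡ 61; y = λ·(15 - 61) - 20 ≡ 49. → (61, 49)

(61, 49)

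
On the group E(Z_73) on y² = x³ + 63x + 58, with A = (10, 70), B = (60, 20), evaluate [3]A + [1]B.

(36, 46)

First 3A:
Repeated addition: build up to 3A.
2A: tangent at (10, 70): λ = (3·10² + 63)/(2·70) ≡ 71/67. 67⁻¹ ≡ 12 (mod 73), so λ ≡ 71·12 ≡ 49.
  x = λ² - 10 - 10 = 2401 - 20 ≡ 45; y = λ·(10 - 45) - 70 ≡ 40. → (45, 40)
3A: (45, 40) + (10, 70). λ = (70 - 40)/(10 - 45) ≡ 30/38 mod 73. 38⁻¹ ≡ 25 (mod 73) since 38·25 = 950 ≡ 1, so λ ≡ 20.
  x = λ² - 45 - 10 = 400 - 55 ≡ 53; y = λ·(45 - 53) - 40 ≡ 19. → (53, 19)
3A = (53, 19).
Finally 3A + B:
(53, 19) + (60, 20). λ = (20 - 19)/(60 - 53) ≡ 1/7 mod 73. 7⁻¹ ≡ 21 (mod 73) since 7·21 = 147 ≡ 1, so λ ≡ 21.
  x = λ² - 53 - 60 = 441 - 113 ≡ 36; y = λ·(53 - 36) - 19 ≡ 46. → (36, 46)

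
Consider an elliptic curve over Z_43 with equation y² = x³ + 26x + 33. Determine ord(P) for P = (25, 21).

9

2P: tangent at (25, 21): λ = (3·25² + 26)/(2·21) ≡ 9/42. 42⁻¹ ≡ 42 (mod 43), so λ ≡ 9·42 ≡ 34.
  x = λ² - 25 - 25 = 1156 - 50 ≡ 31; y = λ·(25 - 31) - 21 ≡ 33. → (31, 33)
3P: (31, 33) + (25, 21). λ = (21 - 33)/(25 - 31) ≡ 31/37 mod 43. 37⁻¹ ≡ 7 (mod 43) since 37·7 = 259 ≡ 1, so λ ≡ 2.
  x = λ² - 31 - 25 = 4 - 56 ≡ 34; y = λ·(31 - 34) - 33 ≡ 4. → (34, 4)
4P: (34, 4) + (25, 21). λ = (21 - 4)/(25 - 34) ≡ 17/34 mod 43. 34⁻¹ ≡ 19 (mod 43) since 34·19 = 646 ≡ 1, so λ ≡ 22.
  x = λ² - 34 - 25 = 484 - 59 ≡ 38; y = λ·(34 - 38) - 4 ≡ 37. → (38, 37)
5P: (38, 37) + (25, 21). λ = (21 - 37)/(25 - 38) ≡ 27/30 mod 43. 30⁻¹ ≡ 33 (mod 43), so λ ≡ 31.
  x = λ² - 38 - 25 = 961 - 63 ≡ 38; y = λ·(38 - 38) - 37 ≡ 6. → (38, 6)
6P: (38, 6) + (25, 21). λ = (21 - 6)/(25 - 38) ≡ 15/30 mod 43. 30⁻¹ ≡ 33 (mod 43), so λ ≡ 22.
  x = λ² - 38 - 25 = 484 - 63 ≡ 34; y = λ·(38 - 34) - 6 ≡ 39. → (34, 39)
7P: (34, 39) + (25, 21). λ = (21 - 39)/(25 - 34) ≡ 25/34 mod 43. 34⁻¹ ≡ 19 (mod 43) since 34·19 = 646 ≡ 1, so λ ≡ 2.
  x = λ² - 34 - 25 = 4 - 59 ≡ 31; y = λ·(34 - 31) - 39 ≡ 10. → (31, 10)
8P: (31, 10) + (25, 21). λ = (21 - 10)/(25 - 31) ≡ 11/37 mod 43. 37⁻¹ ≡ 7 (mod 43), so λ ≡ 34.
  x = λ² - 31 - 25 = 1156 - 56 ≡ 25; y = λ·(31 - 25) - 10 ≡ 22. → (25, 22)
9P: (25, 22) + (25, 21): same x and y₁ ≡ -y₂, so the sum is O.
9P = O, so the order is 9.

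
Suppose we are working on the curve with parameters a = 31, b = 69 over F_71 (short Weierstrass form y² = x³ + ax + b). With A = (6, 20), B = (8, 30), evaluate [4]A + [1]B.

First 4A:
Double-and-add on 4 = (100)₂. Start with A = (6, 20) for the leading 1-bit.
double: tangent at (6, 20): λ = (3·6² + 31)/(2·20) ≡ 68/40. 40⁻¹ ≡ 16 (mod 71), so λ ≡ 68·16 ≡ 23.
  x = λ² - 6 - 6 = 529 - 12 ≡ 20; y = λ·(6 - 20) - 20 ≡ 13. → (20, 13)
double: tangent at (20, 13): λ = (3·20² + 31)/(2·13) ≡ 24/26. 26⁻¹ ≡ 41 (mod 71), so λ ≡ 24·41 ≡ 61.
  x = λ² - 20 - 20 = 3721 - 40 ≡ 60; y = λ·(20 - 60) - 13 ≡ 32. → (60, 32)
4A = (60, 32).
Finally 4A + B:
(60, 32) + (8, 30). λ = (30 - 32)/(8 - 60) ≡ 69/19 mod 71. 19⁻¹ ≡ 15 (mod 71), so λ ≡ 41.
  x = λ² - 60 - 8 = 1681 - 68 ≡ 51; y = λ·(60 - 51) - 32 ≡ 53. → (51, 53)

(51, 53)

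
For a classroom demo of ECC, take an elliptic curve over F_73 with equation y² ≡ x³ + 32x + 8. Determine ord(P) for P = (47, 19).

2P: tangent at (47, 19): λ = (3·47² + 32)/(2·19) ≡ 16/38. 38⁻¹ ≡ 25 (mod 73), so λ ≡ 16·25 ≡ 35.
  x = λ² - 47 - 47 = 1225 - 94 ≡ 36; y = λ·(47 - 36) - 19 ≡ 1. → (36, 1)
3P: (36, 1) + (47, 19). λ = (19 - 1)/(47 - 36) ≡ 18/11 mod 73. 11⁻¹ ≡ 20 (mod 73) since 11·20 = 220 ≡ 1, so λ ≡ 68.
  x = λ² - 36 - 47 = 4624 - 83 ≡ 15; y = λ·(36 - 15) - 1 ≡ 40. → (15, 40)
4P: (15, 40) + (47, 19). λ = (19 - 40)/(47 - 15) ≡ 52/32 mod 73. 32⁻¹ ≡ 16 (mod 73) since 32·16 = 512 ≡ 1, so λ ≡ 29.
  x = λ² - 15 - 47 = 841 - 62 ≡ 49; y = λ·(15 - 49) - 40 ≡ 69. → (49, 69)
5P: (49, 69) + (47, 19). λ = (19 - 69)/(47 - 49) ≡ 23/71 mod 73. 71⁻¹ ≡ 36 (mod 73), so λ ≡ 25.
  x = λ² - 49 - 47 = 625 - 96 ≡ 18; y = λ·(49 - 18) - 69 ≡ 49. → (18, 49)
6P: (18, 49) + (47, 19). λ = (19 - 49)/(47 - 18) ≡ 43/29 mod 73. 29⁻¹ ≡ 68 (mod 73), so λ ≡ 4.
  x = λ² - 18 - 47 = 16 - 65 ≡ 24; y = λ·(18 - 24) - 49 ≡ 0. → (24, 0)
7P: (24, 0) + (47, 19). λ = (19 - 0)/(47 - 24) ≡ 19/23 mod 73. 23⁻¹ ≡ 54 (mod 73) since 23·54 = 1242 ≡ 1, so λ ≡ 4.
  x = λ² - 24 - 47 = 16 - 71 ≡ 18; y = λ·(24 - 18) - 0 ≡ 24. → (18, 24)
8P: (18, 24) + (47, 19). λ = (19 - 24)/(47 - 18) ≡ 68/29 mod 73. 29⁻¹ ≡ 68 (mod 73) since 29·68 = 1972 ≡ 1, so λ ≡ 25.
  x = λ² - 18 - 47 = 625 - 65 ≡ 49; y = λ·(18 - 49) - 24 ≡ 4. → (49, 4)
9P: (49, 4) + (47, 19). λ = (19 - 4)/(47 - 49) ≡ 15/71 mod 73. 71⁻¹ ≡ 36 (mod 73), so λ ≡ 29.
  x = λ² - 49 - 47 = 841 - 96 ≡ 15; y = λ·(49 - 15) - 4 ≡ 33. → (15, 33)
10P: (15, 33) + (47, 19). λ = (19 - 33)/(47 - 15) ≡ 59/32 mod 73. 32⁻¹ ≡ 16 (mod 73) since 32·16 = 512 ≡ 1, so λ ≡ 68.
  x = λ² - 15 - 47 = 4624 - 62 ≡ 36; y = λ·(15 - 36) - 33 ≡ 72. → (36, 72)
11P: (36, 72) + (47, 19). λ = (19 - 72)/(47 - 36) ≡ 20/11 mod 73. 11⁻¹ ≡ 20 (mod 73), so λ ≡ 35.
  x = λ² - 36 - 47 = 1225 - 83 ≡ 47; y = λ·(36 - 47) - 72 ≡ 54. → (47, 54)
12P: (47, 54) + (47, 19): same x and y₁ ≡ -y₂, so the sum is 𝒪.
12P = 𝒪, so the order is 12.

12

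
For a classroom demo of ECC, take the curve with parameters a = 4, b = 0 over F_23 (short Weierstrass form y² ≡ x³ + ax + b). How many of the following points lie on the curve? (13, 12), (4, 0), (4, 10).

(13, 12): 12² ≡ 6, rhs ≡ 18 → off.
(4, 0): 0² ≡ 0, rhs ≡ 11 → off.
(4, 10): 10² ≡ 8, rhs ≡ 11 → off.

0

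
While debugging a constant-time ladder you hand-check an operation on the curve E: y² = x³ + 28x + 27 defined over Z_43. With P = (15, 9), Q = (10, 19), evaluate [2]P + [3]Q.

(27, 27)

First 2P:
Repeated addition: build up to 2P.
2P: tangent at (15, 9): λ = (3·15² + 28)/(2·9) ≡ 15/18. 18⁻¹ ≡ 12 (mod 43), so λ ≡ 15·12 ≡ 8.
  x = λ² - 15 - 15 = 64 - 30 ≡ 34; y = λ·(15 - 34) - 9 ≡ 11. → (34, 11)
2P = (34, 11).
Next 3Q:
Repeated addition: build up to 3Q.
2Q: tangent at (10, 19): λ = (3·10² + 28)/(2·19) ≡ 27/38. 38⁻¹ ≡ 17 (mod 43), so λ ≡ 27·17 ≡ 29.
  x = λ² - 10 - 10 = 841 - 20 ≡ 4; y = λ·(10 - 4) - 19 ≡ 26. → (4, 26)
3Q: (4, 26) + (10, 19). λ = (19 - 26)/(10 - 4) ≡ 36/6 mod 43. 6⁻¹ ≡ 36 (mod 43) since 6·36 = 216 ≡ 1, so λ ≡ 6.
  x = λ² - 4 - 10 = 36 - 14 ≡ 22; y = λ·(4 - 22) - 26 ≡ 38. → (22, 38)
3Q = (22, 38).
Finally 2P + 3Q:
(34, 11) + (22, 38). λ = (38 - 11)/(22 - 34) ≡ 27/31 mod 43. 31⁻¹ ≡ 25 (mod 43), so λ ≡ 30.
  x = λ² - 34 - 22 = 900 - 56 ≡ 27; y = λ·(34 - 27) - 11 ≡ 27. → (27, 27)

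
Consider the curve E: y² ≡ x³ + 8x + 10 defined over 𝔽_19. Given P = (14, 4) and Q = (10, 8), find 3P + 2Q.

(14, 15)

First 3P:
Repeated addition: build up to 3P.
2P: tangent at (14, 4): λ = (3·14² + 8)/(2·4) ≡ 7/8. 8⁻¹ ≡ 12 (mod 19), so λ ≡ 7·12 ≡ 8.
  x = λ² - 14 - 14 = 64 - 28 ≡ 17; y = λ·(14 - 17) - 4 ≡ 10. → (17, 10)
3P: (17, 10) + (14, 4). λ = (4 - 10)/(14 - 17) ≡ 13/16 mod 19. 16⁻¹ ≡ 6 (mod 19), so λ ≡ 2.
  x = λ² - 17 - 14 = 4 - 31 ≡ 11; y = λ·(17 - 11) - 10 ≡ 2. → (11, 2)
3P = (11, 2).
Next 2Q:
Repeated addition: build up to 2Q.
2Q: tangent at (10, 8): λ = (3·10² + 8)/(2·8) ≡ 4/16. 16⁻¹ ≡ 6 (mod 19), so λ ≡ 4·6 ≡ 5.
  x = λ² - 10 - 10 = 25 - 20 ≡ 5; y = λ·(10 - 5) - 8 ≡ 17. → (5, 17)
2Q = (5, 17).
Finally 3P + 2Q:
(11, 2) + (5, 17). λ = (17 - 2)/(5 - 11) ≡ 15/13 mod 19. 13⁻¹ ≡ 3 (mod 19), so λ ≡ 7.
  x = λ² - 11 - 5 = 49 - 16 ≡ 14; y = λ·(11 - 14) - 2 ≡ 15. → (14, 15)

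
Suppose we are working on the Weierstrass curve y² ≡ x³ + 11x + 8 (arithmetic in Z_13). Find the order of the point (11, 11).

2P: tangent at (11, 11): λ = (3·11² + 11)/(2·11) ≡ 10/9. 9⁻¹ ≡ 3 (mod 13), so λ ≡ 10·3 ≡ 4.
  x = λ² - 11 - 11 = 16 - 22 ≡ 7; y = λ·(11 - 7) - 11 ≡ 5. → (7, 5)
3P: (7, 5) + (11, 11). λ = (11 - 5)/(11 - 7) ≡ 6/4 mod 13. 4⁻¹ ≡ 10 (mod 13) since 4·10 = 40 ≡ 1, so λ ≡ 8.
  x = λ² - 7 - 11 = 64 - 18 ≡ 7; y = λ·(7 - 7) - 5 ≡ 8. → (7, 8)
4P: (7, 8) + (11, 11). λ = (11 - 8)/(11 - 7) ≡ 3/4 mod 13. 4⁻¹ ≡ 10 (mod 13) since 4·10 = 40 ≡ 1, so λ ≡ 4.
  x = λ² - 7 - 11 = 16 - 18 ≡ 11; y = λ·(7 - 11) - 8 ≡ 2. → (11, 2)
5P: (11, 2) + (11, 11): same x and y₁ ≡ -y₂, so the sum is 𝒪.
5P = 𝒪, so the order is 5.

5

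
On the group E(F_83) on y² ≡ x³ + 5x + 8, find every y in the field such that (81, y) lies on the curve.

x³ + 5x + 8 = 531854 ≡ 73 (mod 83).
73 is a non-residue mod 83; no y exists.

none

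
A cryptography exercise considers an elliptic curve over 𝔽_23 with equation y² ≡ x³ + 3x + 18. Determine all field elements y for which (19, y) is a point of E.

none

x³ + 3x + 18 = 6934 ≡ 11 (mod 23).
11 is a non-residue mod 23; no y exists.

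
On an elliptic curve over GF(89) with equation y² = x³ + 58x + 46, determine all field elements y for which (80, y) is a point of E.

x³ + 58x + 46 = 516686 ≡ 41 (mod 89).
41 is a non-residue mod 89; no y exists.

none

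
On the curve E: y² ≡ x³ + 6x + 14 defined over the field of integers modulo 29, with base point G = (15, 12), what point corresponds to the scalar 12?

Repeated addition: build up to 12G.
2G: tangent at (15, 12): λ = (3·15² + 6)/(2·12) ≡ 14/24. 24⁻¹ ≡ 23 (mod 29), so λ ≡ 14·23 ≡ 3.
  x = λ² - 15 - 15 = 9 - 30 ≡ 8; y = λ·(15 - 8) - 12 ≡ 9. → (8, 9)
3G: (8, 9) + (15, 12). λ = (12 - 9)/(15 - 8) ≡ 3/7 mod 29. 7⁻¹ ≡ 25 (mod 29), so λ ≡ 17.
  x = λ² - 8 - 15 = 289 - 23 ≡ 5; y = λ·(8 - 5) - 9 ≡ 13. → (5, 13)
4G: (5, 13) + (15, 12). λ = (12 - 13)/(15 - 5) ≡ 28/10 mod 29. 10⁻¹ ≡ 3 (mod 29) since 10·3 = 30 ≡ 1, so λ ≡ 26.
  x = λ² - 5 - 15 = 676 - 20 ≡ 18; y = λ·(5 - 18) - 13 ≡ 26. → (18, 26)
5G: (18, 26) + (15, 12). λ = (12 - 26)/(15 - 18) ≡ 15/26 mod 29. 26⁻¹ ≡ 19 (mod 29) since 26·19 = 494 ≡ 1, so λ ≡ 24.
  x = λ² - 18 - 15 = 576 - 33 ≡ 21; y = λ·(18 - 21) - 26 ≡ 18. → (21, 18)
6G: (21, 18) + (15, 12). λ = (12 - 18)/(15 - 21) ≡ 23/23 mod 29. 23⁻¹ ≡ 24 (mod 29), so λ ≡ 1.
  x = λ² - 21 - 15 = 1 - 36 ≡ 23; y = λ·(21 - 23) - 18 ≡ 9. → (23, 9)
7G: (23, 9) + (15, 12). λ = (12 - 9)/(15 - 23) ≡ 3/21 mod 29. 21⁻¹ ≡ 18 (mod 29) since 21·18 = 378 ≡ 1, so λ ≡ 25.
  x = λ² - 23 - 15 = 625 - 38 ≡ 7; y = λ·(23 - 7) - 9 ≡ 14. → (7, 14)
8G: (7, 14) + (15, 12). λ = (12 - 14)/(15 - 7) ≡ 27/8 mod 29. 8⁻¹ ≡ 11 (mod 29) since 8·11 = 88 ≡ 1, so λ ≡ 7.
  x = λ² - 7 - 15 = 49 - 22 ≡ 27; y = λ·(7 - 27) - 14 ≡ 20. → (27, 20)
9G: (27, 20) + (15, 12). λ = (12 - 20)/(15 - 27) ≡ 21/17 mod 29. 17⁻¹ ≡ 12 (mod 29), so λ ≡ 20.
  x = λ² - 27 - 15 = 400 - 42 ≡ 10; y = λ·(27 - 10) - 20 ≡ 1. → (10, 1)
10G: (10, 1) + (15, 12). λ = (12 - 1)/(15 - 10) ≡ 11/5 mod 29. 5⁻¹ ≡ 6 (mod 29), so λ ≡ 8.
  x = λ² - 10 - 15 = 64 - 25 ≡ 10; y = λ·(10 - 10) - 1 ≡ 28. → (10, 28)
11G: (10, 28) + (15, 12). λ = (12 - 28)/(15 - 10) ≡ 13/5 mod 29. 5⁻¹ ≡ 6 (mod 29) since 5·6 = 30 ≡ 1, so λ ≡ 20.
  x = λ² - 10 - 15 = 400 - 25 ≡ 27; y = λ·(10 - 27) - 28 ≡ 9. → (27, 9)
12G: (27, 9) + (15, 12). λ = (12 - 9)/(15 - 27) ≡ 3/17 mod 29. 17⁻¹ ≡ 12 (mod 29), so λ ≡ 7.
  x = λ² - 27 - 15 = 49 - 42 ≡ 7; y = λ·(27 - 7) - 9 ≡ 15. → (7, 15)

(7, 15)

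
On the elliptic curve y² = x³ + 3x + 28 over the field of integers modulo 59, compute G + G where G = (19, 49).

(13, 50)

tangent at (19, 49): λ = (3·19² + 3)/(2·49) ≡ 24/39. 39⁻¹ ≡ 56 (mod 59) since 39·56 = 2184 ≡ 1, so λ ≡ 24·56 ≡ 46.
  x = λ² - 19 - 19 = 2116 - 38 ≡ 13; y = λ·(19 - 13) - 49 ≡ 50. → (13, 50)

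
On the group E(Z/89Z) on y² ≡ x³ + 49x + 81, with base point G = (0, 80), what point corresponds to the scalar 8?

Repeated addition: build up to 8G.
2G: tangent at (0, 80): λ = (3·0² + 49)/(2·80) ≡ 49/71. 71⁻¹ ≡ 84 (mod 89), so λ ≡ 49·84 ≡ 22.
  x = λ² - 0 - 0 = 484 - 0 ≡ 39; y = λ·(0 - 39) - 80 ≡ 41. → (39, 41)
3G: (39, 41) + (0, 80). λ = (80 - 41)/(0 - 39) ≡ 39/50 mod 89. 50⁻¹ ≡ 73 (mod 89) since 50·73 = 3650 ≡ 1, so λ ≡ 88.
  x = λ² - 39 - 0 = 7744 - 39 ≡ 51; y = λ·(39 - 51) - 41 ≡ 60. → (51, 60)
4G: (51, 60) + (0, 80). λ = (80 - 60)/(0 - 51) ≡ 20/38 mod 89. 38⁻¹ ≡ 82 (mod 89), so λ ≡ 38.
  x = λ² - 51 - 0 = 1444 - 51 ≡ 58; y = λ·(51 - 58) - 60 ≡ 30. → (58, 30)
5G: (58, 30) + (0, 80). λ = (80 - 30)/(0 - 58) ≡ 50/31 mod 89. 31⁻¹ ≡ 23 (mod 89) since 31·23 = 713 ≡ 1, so λ ≡ 82.
  x = λ² - 58 - 0 = 6724 - 58 ≡ 80; y = λ·(58 - 80) - 30 ≡ 35. → (80, 35)
6G: (80, 35) + (0, 80). λ = (80 - 35)/(0 - 80) ≡ 45/9 mod 89. 9⁻¹ ≡ 10 (mod 89), so λ ≡ 5.
  x = λ² - 80 - 0 = 25 - 80 ≡ 34; y = λ·(80 - 34) - 35 ≡ 17. → (34, 17)
7G: (34, 17) + (0, 80). λ = (80 - 17)/(0 - 34) ≡ 63/55 mod 89. 55⁻¹ ≡ 34 (mod 89) since 55·34 = 1870 ≡ 1, so λ ≡ 6.
  x = λ² - 34 - 0 = 36 - 34 ≡ 2; y = λ·(34 - 2) - 17 ≡ 86. → (2, 86)
8G: (2, 86) + (0, 80). λ = (80 - 86)/(0 - 2) ≡ 83/87 mod 89. 87⁻¹ ≡ 44 (mod 89) since 87·44 = 3828 ≡ 1, so λ ≡ 3.
  x = λ² - 2 - 0 = 9 - 2 ≡ 7; y = λ·(2 - 7) - 86 ≡ 77. → (7, 77)

(7, 77)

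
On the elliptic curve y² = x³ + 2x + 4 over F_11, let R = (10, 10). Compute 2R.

tangent at (10, 10): λ = (3·10² + 2)/(2·10) ≡ 5/9. 9⁻¹ ≡ 5 (mod 11), so λ ≡ 5·5 ≡ 3.
  x = λ² - 10 - 10 = 9 - 20 ≡ 0; y = λ·(10 - 0) - 10 ≡ 9. → (0, 9)

(0, 9)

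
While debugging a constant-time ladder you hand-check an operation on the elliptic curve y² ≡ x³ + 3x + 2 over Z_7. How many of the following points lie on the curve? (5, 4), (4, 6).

2

(5, 4): 4² ≡ 2, rhs ≡ 2 → on.
(4, 6): 6² ≡ 1, rhs ≡ 1 → on.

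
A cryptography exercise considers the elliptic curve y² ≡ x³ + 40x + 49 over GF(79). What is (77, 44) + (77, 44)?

tangent at (77, 44): λ = (3·77² + 40)/(2·44) ≡ 52/9. 9⁻¹ ≡ 44 (mod 79), so λ ≡ 52·44 ≡ 76.
  x = λ² - 77 - 77 = 5776 - 154 ≡ 13; y = λ·(77 - 13) - 44 ≡ 1. → (13, 1)

(13, 1)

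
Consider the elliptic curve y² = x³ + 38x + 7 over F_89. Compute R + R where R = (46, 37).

(66, 82)

tangent at (46, 37): λ = (3·46² + 38)/(2·37) ≡ 67/74. 74⁻¹ ≡ 83 (mod 89), so λ ≡ 67·83 ≡ 43.
  x = λ² - 46 - 46 = 1849 - 92 ≡ 66; y = λ·(46 - 66) - 37 ≡ 82. → (66, 82)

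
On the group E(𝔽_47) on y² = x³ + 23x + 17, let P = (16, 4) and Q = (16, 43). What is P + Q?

The two points share x = 16 and their y-coordinates satisfy 4 + 43 ≡ 0 (mod 47), so they are inverses. Their sum is O.

O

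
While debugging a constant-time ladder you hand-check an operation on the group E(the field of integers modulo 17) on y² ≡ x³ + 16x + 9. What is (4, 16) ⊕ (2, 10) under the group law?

(4, 16) + (2, 10). λ = (10 - 16)/(2 - 4) ≡ 11/15 mod 17. 15⁻¹ ≡ 8 (mod 17), so λ ≡ 3.
  x = λ² - 4 - 2 = 9 - 6 ≡ 3; y = λ·(4 - 3) - 16 ≡ 4. → (3, 4)

(3, 4)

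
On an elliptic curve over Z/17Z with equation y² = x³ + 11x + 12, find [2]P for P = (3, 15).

tangent at (3, 15): λ = (3·3² + 11)/(2·15) ≡ 4/13. 13⁻¹ ≡ 4 (mod 17) since 13·4 = 52 ≡ 1, so λ ≡ 4·4 ≡ 16.
  x = λ² - 3 - 3 = 256 - 6 ≡ 12; y = λ·(3 - 12) - 15 ≡ 11. → (12, 11)

(12, 11)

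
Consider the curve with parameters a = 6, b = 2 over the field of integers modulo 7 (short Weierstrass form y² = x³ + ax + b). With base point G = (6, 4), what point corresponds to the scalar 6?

Repeated addition: build up to 6G.
2G: tangent at (6, 4): λ = (3·6² + 6)/(2·4) ≡ 2/1. 1⁻¹ ≡ 1 (mod 7) since 1·1 = 1 ≡ 1, so λ ≡ 2·1 ≡ 2.
  x = λ² - 6 - 6 = 4 - 12 ≡ 6; y = λ·(6 - 6) - 4 ≡ 3. → (6, 3)
3G: (6, 3) + (6, 4): same x and y₁ ≡ -y₂, so the sum is 𝒪.
4G: 𝒪 + (6, 4) = (6, 4) (identity).
5G: tangent at (6, 4): λ = (3·6² + 6)/(2·4) ≡ 2/1. 1⁻¹ ≡ 1 (mod 7), so λ ≡ 2·1 ≡ 2.
  x = λ² - 6 - 6 = 4 - 12 ≡ 6; y = λ·(6 - 6) - 4 ≡ 3. → (6, 3)
6G: (6, 3) + (6, 4): same x and y₁ ≡ -y₂, so the sum is 𝒪.

O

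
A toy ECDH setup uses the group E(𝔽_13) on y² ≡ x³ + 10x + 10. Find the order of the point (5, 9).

4

2P: tangent at (5, 9): λ = (3·5² + 10)/(2·9) ≡ 7/5. 5⁻¹ ≡ 8 (mod 13), so λ ≡ 7·8 ≡ 4.
  x = λ² - 5 - 5 = 16 - 10 ≡ 6; y = λ·(5 - 6) - 9 ≡ 0. → (6, 0)
3P: (6, 0) + (5, 9). λ = (9 - 0)/(5 - 6) ≡ 9/12 mod 13. 12⁻¹ ≡ 12 (mod 13), so λ ≡ 4.
  x = λ² - 6 - 5 = 16 - 11 ≡ 5; y = λ·(6 - 5) - 0 ≡ 4. → (5, 4)
4P: (5, 4) + (5, 9): same x and y₁ ≡ -y₂, so the sum is 𝒪.
4P = 𝒪, so the order is 4.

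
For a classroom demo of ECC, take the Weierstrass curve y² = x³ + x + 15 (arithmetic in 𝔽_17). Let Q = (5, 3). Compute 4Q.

Repeated addition: build up to 4Q.
2Q: tangent at (5, 3): λ = (3·5² + 1)/(2·3) ≡ 8/6. 6⁻¹ ≡ 3 (mod 17), so λ ≡ 8·3 ≡ 7.
  x = λ² - 5 - 5 = 49 - 10 ≡ 5; y = λ·(5 - 5) - 3 ≡ 14. → (5, 14)
3Q: (5, 14) + (5, 3): same x and y₁ ≡ -y₂, so the sum is 𝒪.
4Q: 𝒪 + (5, 3) = (5, 3) (identity).

(5, 3)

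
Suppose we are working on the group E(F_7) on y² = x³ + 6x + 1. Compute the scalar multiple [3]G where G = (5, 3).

(0, 1)

Repeated addition: build up to 3G.
2G: tangent at (5, 3): λ = (3·5² + 6)/(2·3) ≡ 4/6. 6⁻¹ ≡ 6 (mod 7), so λ ≡ 4·6 ≡ 3.
  x = λ² - 5 - 5 = 9 - 10 ≡ 6; y = λ·(5 - 6) - 3 ≡ 1. → (6, 1)
3G: (6, 1) + (5, 3). λ = (3 - 1)/(5 - 6) ≡ 2/6 mod 7. 6⁻¹ ≡ 6 (mod 7) since 6·6 = 36 ≡ 1, so λ ≡ 5.
  x = λ² - 6 - 5 = 25 - 11 ≡ 0; y = λ·(6 - 0) - 1 ≡ 1. → (0, 1)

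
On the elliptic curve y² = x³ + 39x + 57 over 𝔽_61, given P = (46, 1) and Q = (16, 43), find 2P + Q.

First 2P:
Repeated addition: build up to 2P.
2P: tangent at (46, 1): λ = (3·46² + 39)/(2·1) ≡ 43/2. 2⁻¹ ≡ 31 (mod 61) since 2·31 = 62 ≡ 1, so λ ≡ 43·31 ≡ 52.
  x = λ² - 46 - 46 = 2704 - 92 ≡ 50; y = λ·(46 - 50) - 1 ≡ 35. → (50, 35)
2P = (50, 35).
Finally 2P + Q:
(50, 35) + (16, 43). λ = (43 - 35)/(16 - 50) ≡ 8/27 mod 61. 27⁻¹ ≡ 52 (mod 61), so λ ≡ 50.
  x = λ² - 50 - 16 = 2500 - 66 ≡ 55; y = λ·(50 - 55) - 35 ≡ 20. → (55, 20)

(55, 20)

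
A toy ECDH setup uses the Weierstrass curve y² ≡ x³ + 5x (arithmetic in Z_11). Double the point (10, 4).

tangent at (10, 4): λ = (3·10² + 5)/(2·4) ≡ 8/8. 8⁻¹ ≡ 7 (mod 11) since 8·7 = 56 ≡ 1, so λ ≡ 8·7 ≡ 1.
  x = λ² - 10 - 10 = 1 - 20 ≡ 3; y = λ·(10 - 3) - 4 ≡ 3. → (3, 3)

(3, 3)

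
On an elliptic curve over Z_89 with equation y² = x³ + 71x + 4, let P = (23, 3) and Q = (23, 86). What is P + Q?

The two points share x = 23 and their y-coordinates satisfy 3 + 86 ≡ 0 (mod 89), so they are inverses. Their sum is 𝒪.

O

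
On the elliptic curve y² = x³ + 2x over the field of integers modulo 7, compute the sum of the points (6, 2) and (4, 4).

(6, 2) + (4, 4). λ = (4 - 2)/(4 - 6) ≡ 2/5 mod 7. 5⁻¹ ≡ 3 (mod 7), so λ ≡ 6.
  x = λ² - 6 - 4 = 36 - 10 ≡ 5; y = λ·(6 - 5) - 2 ≡ 4. → (5, 4)

(5, 4)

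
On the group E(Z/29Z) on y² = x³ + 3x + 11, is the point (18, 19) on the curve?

y² = 19² ≡ 13; x³ + 3x + 11 = 5897 ≡ 10 (mod 29). 13 ≠ 10.

no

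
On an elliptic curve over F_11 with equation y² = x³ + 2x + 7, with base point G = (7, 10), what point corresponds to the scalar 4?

(10, 2)

Repeated addition: build up to 4G.
2G: tangent at (7, 10): λ = (3·7² + 2)/(2·10) ≡ 6/9. 9⁻¹ ≡ 5 (mod 11), so λ ≡ 6·5 ≡ 8.
  x = λ² - 7 - 7 = 64 - 14 ≡ 6; y = λ·(7 - 6) - 10 ≡ 9. → (6, 9)
3G: (6, 9) + (7, 10). λ = (10 - 9)/(7 - 6) ≡ 1/1 mod 11. 1⁻¹ ≡ 1 (mod 11), so λ ≡ 1.
  x = λ² - 6 - 7 = 1 - 13 ≡ 10; y = λ·(6 - 10) - 9 ≡ 9. → (10, 9)
4G: (10, 9) + (7, 10). λ = (10 - 9)/(7 - 10) ≡ 1/8 mod 11. 8⁻¹ ≡ 7 (mod 11), so λ ≡ 7.
  x = λ² - 10 - 7 = 49 - 17 ≡ 10; y = λ·(10 - 10) - 9 ≡ 2. → (10, 2)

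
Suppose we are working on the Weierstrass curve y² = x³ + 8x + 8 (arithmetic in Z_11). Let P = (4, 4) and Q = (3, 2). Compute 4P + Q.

First 4P:
Double-and-add on 4 = (100)₂. Start with P = (4, 4) for the leading 1-bit.
double: tangent at (4, 4): λ = (3·4² + 8)/(2·4) ≡ 1/8. 8⁻¹ ≡ 7 (mod 11), so λ ≡ 1·7 ≡ 7.
  x = λ² - 4 - 4 = 49 - 8 ≡ 8; y = λ·(4 - 8) - 4 ≡ 1. → (8, 1)
double: tangent at (8, 1): λ = (3·8² + 8)/(2·1) ≡ 2/2. 2⁻¹ ≡ 6 (mod 11), so λ ≡ 2·6 ≡ 1.
  x = λ² - 8 - 8 = 1 - 16 ≡ 7; y = λ·(8 - 7) - 1 ≡ 0. → (7, 0)
4P = (7, 0).
Finally 4P + Q:
(7, 0) + (3, 2). λ = (2 - 0)/(3 - 7) ≡ 2/7 mod 11. 7⁻¹ ≡ 8 (mod 11) since 7·8 = 56 ≡ 1, so λ ≡ 5.
  x = λ² - 7 - 3 = 25 - 10 ≡ 4; y = λ·(7 - 4) - 0 ≡ 4. → (4, 4)

(4, 4)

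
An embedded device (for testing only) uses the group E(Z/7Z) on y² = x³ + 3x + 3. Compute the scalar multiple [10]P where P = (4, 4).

(3, 2)

Double-and-add on 10 = (1010)₂. Start with P = (4, 4) for the leading 1-bit.
double: tangent at (4, 4): λ = (3·4² + 3)/(2·4) ≡ 2/1. 1⁻¹ ≡ 1 (mod 7), so λ ≡ 2·1 ≡ 2.
  x = λ² - 4 - 4 = 4 - 8 ≡ 3; y = λ·(4 - 3) - 4 ≡ 5. → (3, 5)
double: tangent at (3, 5): λ = (3·3² + 3)/(2·5) ≡ 2/3. 3⁻¹ ≡ 5 (mod 7), so λ ≡ 2·5 ≡ 3.
  x = λ² - 3 - 3 = 9 - 6 ≡ 3; y = λ·(3 - 3) - 5 ≡ 2. → (3, 2)
add P: (3, 2) + (4, 4). λ = (4 - 2)/(4 - 3) ≡ 2/1 mod 7. 1⁻¹ ≡ 1 (mod 7), so λ ≡ 2.
  x = λ² - 3 - 4 = 4 - 7 ≡ 4; y = λ·(3 - 4) - 2 ≡ 3. → (4, 3)
double: tangent at (4, 3): λ = (3·4² + 3)/(2·3) ≡ 2/6. 6⁻¹ ≡ 6 (mod 7), so λ ≡ 2·6 ≡ 5.
  x = λ² - 4 - 4 = 25 - 8 ≡ 3; y = λ·(4 - 3) - 3 ≡ 2. → (3, 2)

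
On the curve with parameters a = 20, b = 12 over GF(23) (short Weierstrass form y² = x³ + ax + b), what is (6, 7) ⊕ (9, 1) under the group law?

(6, 7) + (9, 1). λ = (1 - 7)/(9 - 6) ≡ 17/3 mod 23. 3⁻¹ ≡ 8 (mod 23) since 3·8 = 24 ≡ 1, so λ ≡ 21.
  x = λ² - 6 - 9 = 441 - 15 ≡ 12; y = λ·(6 - 12) - 7 ≡ 5. → (12, 5)

(12, 5)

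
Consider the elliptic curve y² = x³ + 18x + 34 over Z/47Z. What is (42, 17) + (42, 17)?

(5, 22)

tangent at (42, 17): λ = (3·42² + 18)/(2·17) ≡ 46/34. 34⁻¹ ≡ 18 (mod 47) since 34·18 = 612 ≡ 1, so λ ≡ 46·18 ≡ 29.
  x = λ² - 42 - 42 = 841 - 84 ≡ 5; y = λ·(42 - 5) - 17 ≡ 22. → (5, 22)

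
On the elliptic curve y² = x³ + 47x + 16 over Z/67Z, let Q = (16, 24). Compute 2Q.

(1, 59)

tangent at (16, 24): λ = (3·16² + 47)/(2·24) ≡ 11/48. 48⁻¹ ≡ 7 (mod 67) since 48·7 = 336 ≡ 1, so λ ≡ 11·7 ≡ 10.
  x = λ² - 16 - 16 = 100 - 32 ≡ 1; y = λ·(16 - 1) - 24 ≡ 59. → (1, 59)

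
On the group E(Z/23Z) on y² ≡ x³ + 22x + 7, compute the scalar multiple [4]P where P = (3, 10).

(16, 19)

Repeated addition: build up to 4P.
2P: tangent at (3, 10): λ = (3·3² + 22)/(2·10) ≡ 3/20. 20⁻¹ ≡ 15 (mod 23), so λ ≡ 3·15 ≡ 22.
  x = λ² - 3 - 3 = 484 - 6 ≡ 18; y = λ·(3 - 18) - 10 ≡ 5. → (18, 5)
3P: (18, 5) + (3, 10). λ = (10 - 5)/(3 - 18) ≡ 5/8 mod 23. 8⁻¹ ≡ 3 (mod 23), so λ ≡ 15.
  x = λ² - 18 - 3 = 225 - 21 ≡ 20; y = λ·(18 - 20) - 5 ≡ 11. → (20, 11)
4P: (20, 11) + (3, 10). λ = (10 - 11)/(3 - 20) ≡ 22/6 mod 23. 6⁻¹ ≡ 4 (mod 23), so λ ≡ 19.
  x = λ² - 20 - 3 = 361 - 23 ≡ 16; y = λ·(20 - 16) - 11 ≡ 19. → (16, 19)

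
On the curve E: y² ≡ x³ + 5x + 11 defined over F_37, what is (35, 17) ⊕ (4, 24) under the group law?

(35, 17) + (4, 24). λ = (24 - 17)/(4 - 35) ≡ 7/6 mod 37. 6⁻¹ ≡ 31 (mod 37), so λ ≡ 32.
  x = λ² - 35 - 4 = 1024 - 39 ≡ 23; y = λ·(35 - 23) - 17 ≡ 34. → (23, 34)

(23, 34)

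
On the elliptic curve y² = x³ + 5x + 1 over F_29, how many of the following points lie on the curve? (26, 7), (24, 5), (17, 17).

1

(26, 7): 7² ≡ 20, rhs ≡ 17 → off.
(24, 5): 5² ≡ 25, rhs ≡ 25 → on.
(17, 17): 17² ≡ 28, rhs ≡ 11 → off.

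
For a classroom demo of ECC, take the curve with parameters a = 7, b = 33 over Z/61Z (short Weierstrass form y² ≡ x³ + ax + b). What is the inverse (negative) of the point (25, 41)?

-(25, 41) = (25, -41 mod 61) = (25, 20).

(25, 20)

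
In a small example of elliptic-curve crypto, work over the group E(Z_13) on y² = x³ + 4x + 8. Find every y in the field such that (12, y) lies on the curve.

x³ + 4x + 8 = 1784 ≡ 3 (mod 13).
Square roots of 3 mod 13: 4 and 9 (since 4² = 16 ≡ 3).

4, 9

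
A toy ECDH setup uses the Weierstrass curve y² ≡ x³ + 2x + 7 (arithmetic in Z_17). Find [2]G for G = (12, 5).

(12, 12)

tangent at (12, 5): λ = (3·12² + 2)/(2·5) ≡ 9/10. 10⁻¹ ≡ 12 (mod 17) since 10·12 = 120 ≡ 1, so λ ≡ 9·12 ≡ 6.
  x = λ² - 12 - 12 = 36 - 24 ≡ 12; y = λ·(12 - 12) - 5 ≡ 12. → (12, 12)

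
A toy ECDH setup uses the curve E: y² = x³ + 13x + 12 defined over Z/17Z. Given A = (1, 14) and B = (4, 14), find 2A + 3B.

(5, 10)

First 2A:
Repeated addition: build up to 2A.
2A: tangent at (1, 14): λ = (3·1² + 13)/(2·14) ≡ 16/11. 11⁻¹ ≡ 14 (mod 17) since 11·14 = 154 ≡ 1, so λ ≡ 16·14 ≡ 3.
  x = λ² - 1 - 1 = 9 - 2 ≡ 7; y = λ·(1 - 7) - 14 ≡ 2. → (7, 2)
2A = (7, 2).
Next 3B:
Repeated addition: build up to 3B.
2B: tangent at (4, 14): λ = (3·4² + 13)/(2·14) ≡ 10/11. 11⁻¹ ≡ 14 (mod 17), so λ ≡ 10·14 ≡ 4.
  x = λ² - 4 - 4 = 16 - 8 ≡ 8; y = λ·(4 - 8) - 14 ≡ 4. → (8, 4)
3B: (8, 4) + (4, 14). λ = (14 - 4)/(4 - 8) ≡ 10/13 mod 17. 13⁻¹ ≡ 4 (mod 17) since 13·4 = 52 ≡ 1, so λ ≡ 6.
  x = λ² - 8 - 4 = 36 - 12 ≡ 7; y = λ·(8 - 7) - 4 ≡ 2. → (7, 2)
3B = (7, 2).
Finally 2A + 3B:
tangent at (7, 2): λ = (3·7² + 13)/(2·2) ≡ 7/4. 4⁻¹ ≡ 13 (mod 17), so λ ≡ 7·13 ≡ 6.
  x = λ² - 7 - 7 = 36 - 14 ≡ 5; y = λ·(7 - 5) - 2 ≡ 10. → (5, 10)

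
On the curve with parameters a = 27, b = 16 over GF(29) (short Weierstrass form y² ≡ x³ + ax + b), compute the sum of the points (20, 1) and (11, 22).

(26, 13)

(20, 1) + (11, 22). λ = (22 - 1)/(11 - 20) ≡ 21/20 mod 29. 20⁻¹ ≡ 16 (mod 29) since 20·16 = 320 ≡ 1, so λ ≡ 17.
  x = λ² - 20 - 11 = 289 - 31 ≡ 26; y = λ·(20 - 26) - 1 ≡ 13. → (26, 13)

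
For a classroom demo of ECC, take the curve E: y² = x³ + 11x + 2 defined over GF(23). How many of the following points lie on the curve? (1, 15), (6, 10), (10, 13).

(1, 15): 15² ≡ 18, rhs ≡ 14 → off.
(6, 10): 10² ≡ 8, rhs ≡ 8 → on.
(10, 13): 13² ≡ 8, rhs ≡ 8 → on.

2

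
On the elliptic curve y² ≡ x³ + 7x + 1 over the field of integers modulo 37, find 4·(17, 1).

(16, 18)

Write Q = (17, 1).
Repeated addition: build up to 4Q.
2Q: tangent at (17, 1): λ = (3·17² + 7)/(2·1) ≡ 23/2. 2⁻¹ ≡ 19 (mod 37), so λ ≡ 23·19 ≡ 30.
  x = λ² - 17 - 17 = 900 - 34 ≡ 15; y = λ·(17 - 15) - 1 ≡ 22. → (15, 22)
3Q: (15, 22) + (17, 1). λ = (1 - 22)/(17 - 15) ≡ 16/2 mod 37. 2⁻¹ ≡ 19 (mod 37), so λ ≡ 8.
  x = λ² - 15 - 17 = 64 - 32 ≡ 32; y = λ·(15 - 32) - 22 ≡ 27. → (32, 27)
4Q: (32, 27) + (17, 1). λ = (1 - 27)/(17 - 32) ≡ 11/22 mod 37. 22⁻¹ ≡ 32 (mod 37) since 22·32 = 704 ≡ 1, so λ ≡ 19.
  x = λ² - 32 - 17 = 361 - 49 ≡ 16; y = λ·(32 - 16) - 27 ≡ 18. → (16, 18)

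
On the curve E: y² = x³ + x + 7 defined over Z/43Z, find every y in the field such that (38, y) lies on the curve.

x³ + 1x + 7 = 54917 ≡ 6 (mod 43).
Square roots of 6 mod 43: 7 and 36 (since 7² = 49 ≡ 6).

7, 36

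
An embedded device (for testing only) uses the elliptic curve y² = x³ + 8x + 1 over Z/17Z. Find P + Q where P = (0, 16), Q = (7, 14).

(0, 16) + (7, 14). λ = (14 - 16)/(7 - 0) ≡ 15/7 mod 17. 7⁻¹ ≡ 5 (mod 17), so λ ≡ 7.
  x = λ² - 0 - 7 = 49 - 7 ≡ 8; y = λ·(0 - 8) - 16 ≡ 13. → (8, 13)

(8, 13)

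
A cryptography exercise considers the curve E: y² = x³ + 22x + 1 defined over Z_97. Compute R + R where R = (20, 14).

(41, 88)

tangent at (20, 14): λ = (3·20² + 22)/(2·14) ≡ 58/28. 28⁻¹ ≡ 52 (mod 97), so λ ≡ 58·52 ≡ 9.
  x = λ² - 20 - 20 = 81 - 40 ≡ 41; y = λ·(20 - 41) - 14 ≡ 88. → (41, 88)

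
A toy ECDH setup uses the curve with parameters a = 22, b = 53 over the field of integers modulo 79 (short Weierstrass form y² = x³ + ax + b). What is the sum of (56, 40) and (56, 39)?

O

The two points share x = 56 and their y-coordinates satisfy 40 + 39 ≡ 0 (mod 79), so they are inverses. Their sum is O.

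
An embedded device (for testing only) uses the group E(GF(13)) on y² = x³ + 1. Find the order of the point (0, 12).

3

2P: tangent at (0, 12): λ = (3·0² + 0)/(2·12) ≡ 0/11. 11⁻¹ ≡ 6 (mod 13) since 11·6 = 66 ≡ 1, so λ ≡ 0·6 ≡ 0.
  x = λ² - 0 - 0 = 0 - 0 ≡ 0; y = λ·(0 - 0) - 12 ≡ 1. → (0, 1)
3P: (0, 1) + (0, 12): same x and y₁ ≡ -y₂, so the sum is ∞.
3P = ∞, so the order is 3.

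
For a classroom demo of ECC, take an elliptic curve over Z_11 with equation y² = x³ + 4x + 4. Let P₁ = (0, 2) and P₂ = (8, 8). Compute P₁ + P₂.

(0, 2) + (8, 8). λ = (8 - 2)/(8 - 0) ≡ 6/8 mod 11. 8⁻¹ ≡ 7 (mod 11) since 8·7 = 56 ≡ 1, so λ ≡ 9.
  x = λ² - 0 - 8 = 81 - 8 ≡ 7; y = λ·(0 - 7) - 2 ≡ 1. → (7, 1)

(7, 1)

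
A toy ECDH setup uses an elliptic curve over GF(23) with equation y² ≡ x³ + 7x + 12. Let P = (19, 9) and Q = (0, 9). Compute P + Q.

(19, 9) + (0, 9). λ = (9 - 9)/(0 - 19) ≡ 0/4 mod 23. 4⁻¹ ≡ 6 (mod 23) since 4·6 = 24 ≡ 1, so λ ≡ 0.
  x = λ² - 19 - 0 = 0 - 19 ≡ 4; y = λ·(19 - 4) - 9 ≡ 14. → (4, 14)

(4, 14)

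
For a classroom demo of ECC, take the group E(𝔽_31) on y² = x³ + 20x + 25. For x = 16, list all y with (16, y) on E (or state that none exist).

15, 16

x³ + 20x + 25 = 4441 ≡ 8 (mod 31).
Square roots of 8 mod 31: 15 and 16 (since 15² = 225 ≡ 8).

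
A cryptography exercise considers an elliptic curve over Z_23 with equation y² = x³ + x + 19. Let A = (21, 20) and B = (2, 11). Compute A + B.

(21, 20) + (2, 11). λ = (11 - 20)/(2 - 21) ≡ 14/4 mod 23. 4⁻¹ ≡ 6 (mod 23) since 4·6 = 24 ≡ 1, so λ ≡ 15.
  x = λ² - 21 - 2 = 225 - 23 ≡ 18; y = λ·(21 - 18) - 20 ≡ 2. → (18, 2)

(18, 2)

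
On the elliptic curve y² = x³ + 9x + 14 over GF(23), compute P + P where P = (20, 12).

(14, 20)

tangent at (20, 12): λ = (3·20² + 9)/(2·12) ≡ 13/1. 1⁻¹ ≡ 1 (mod 23), so λ ≡ 13·1 ≡ 13.
  x = λ² - 20 - 20 = 169 - 40 ≡ 14; y = λ·(20 - 14) - 12 ≡ 20. → (14, 20)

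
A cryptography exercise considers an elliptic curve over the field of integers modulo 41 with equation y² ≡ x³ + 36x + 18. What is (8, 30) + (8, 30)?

tangent at (8, 30): λ = (3·8² + 36)/(2·30) ≡ 23/19. 19⁻¹ ≡ 13 (mod 41) since 19·13 = 247 ≡ 1, so λ ≡ 23·13 ≡ 12.
  x = λ² - 8 - 8 = 144 - 16 ≡ 5; y = λ·(8 - 5) - 30 ≡ 6. → (5, 6)

(5, 6)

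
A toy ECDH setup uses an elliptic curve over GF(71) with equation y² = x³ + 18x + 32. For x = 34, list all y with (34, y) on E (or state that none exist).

none

x³ + 18x + 32 = 39948 ≡ 46 (mod 71).
46 is a non-residue mod 71; no y exists.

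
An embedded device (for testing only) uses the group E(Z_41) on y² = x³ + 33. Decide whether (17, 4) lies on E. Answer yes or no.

no

y² = 4² ≡ 16; x³ + 0x + 33 = 4946 ≡ 26 (mod 41). 16 ≠ 26.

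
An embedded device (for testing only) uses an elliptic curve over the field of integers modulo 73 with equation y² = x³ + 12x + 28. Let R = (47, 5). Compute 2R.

tangent at (47, 5): λ = (3·47² + 12)/(2·5) ≡ 69/10. 10⁻¹ ≡ 22 (mod 73), so λ ≡ 69·22 ≡ 58.
  x = λ² - 47 - 47 = 3364 - 94 ≡ 58; y = λ·(47 - 58) - 5 ≡ 14. → (58, 14)

(58, 14)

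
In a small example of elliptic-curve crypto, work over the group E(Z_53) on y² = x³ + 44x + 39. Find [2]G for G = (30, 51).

(2, 33)

tangent at (30, 51): λ = (3·30² + 44)/(2·51) ≡ 41/49. 49⁻¹ ≡ 13 (mod 53), so λ ≡ 41·13 ≡ 3.
  x = λ² - 30 - 30 = 9 - 60 ≡ 2; y = λ·(30 - 2) - 51 ≡ 33. → (2, 33)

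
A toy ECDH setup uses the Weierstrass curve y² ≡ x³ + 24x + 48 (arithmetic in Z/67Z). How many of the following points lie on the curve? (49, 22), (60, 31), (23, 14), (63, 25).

2

(49, 22): 22² ≡ 15, rhs ≡ 15 → on.
(60, 31): 31² ≡ 23, rhs ≡ 6 → off.
(23, 14): 14² ≡ 62, rhs ≡ 37 → off.
(63, 25): 25² ≡ 22, rhs ≡ 22 → on.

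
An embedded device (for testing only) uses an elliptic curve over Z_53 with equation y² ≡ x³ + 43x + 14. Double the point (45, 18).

tangent at (45, 18): λ = (3·45² + 43)/(2·18) ≡ 23/36. 36⁻¹ ≡ 28 (mod 53), so λ ≡ 23·28 ≡ 8.
  x = λ² - 45 - 45 = 64 - 90 ≡ 27; y = λ·(45 - 27) - 18 ≡ 20. → (27, 20)

(27, 20)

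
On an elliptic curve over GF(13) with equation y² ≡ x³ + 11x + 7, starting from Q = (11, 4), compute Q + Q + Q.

Repeated addition: build up to 3Q.
2Q: tangent at (11, 4): λ = (3·11² + 11)/(2·4) ≡ 10/8. 8⁻¹ ≡ 5 (mod 13), so λ ≡ 10·5 ≡ 11.
  x = λ² - 11 - 11 = 121 - 22 ≡ 8; y = λ·(11 - 8) - 4 ≡ 3. → (8, 3)
3Q: (8, 3) + (11, 4). λ = (4 - 3)/(11 - 8) ≡ 1/3 mod 13. 3⁻¹ ≡ 9 (mod 13), so λ ≡ 9.
  x = λ² - 8 - 11 = 81 - 19 ≡ 10; y = λ·(8 - 10) - 3 ≡ 5. → (10, 5)

(10, 5)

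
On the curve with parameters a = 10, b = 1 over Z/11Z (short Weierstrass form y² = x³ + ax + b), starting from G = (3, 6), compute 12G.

Repeated addition: build up to 12G.
2G: tangent at (3, 6): λ = (3·3² + 10)/(2·6) ≡ 4/1. 1⁻¹ ≡ 1 (mod 11) since 1·1 = 1 ≡ 1, so λ ≡ 4·1 ≡ 4.
  x = λ² - 3 - 3 = 16 - 6 ≡ 10; y = λ·(3 - 10) - 6 ≡ 10. → (10, 10)
3G: (10, 10) + (3, 6). λ = (6 - 10)/(3 - 10) ≡ 7/4 mod 11. 4⁻¹ ≡ 3 (mod 11), so λ ≡ 10.
  x = λ² - 10 - 3 = 100 - 13 ≡ 10; y = λ·(10 - 10) - 10 ≡ 1. → (10, 1)
4G: (10, 1) + (3, 6). λ = (6 - 1)/(3 - 10) ≡ 5/4 mod 11. 4⁻¹ ≡ 3 (mod 11), so λ ≡ 4.
  x = λ² - 10 - 3 = 16 - 13 ≡ 3; y = λ·(10 - 3) - 1 ≡ 5. → (3, 5)
5G: (3, 5) + (3, 6): same x and y₁ ≡ -y₂, so the sum is O.
6G: O + (3, 6) = (3, 6) (identity).
7G: tangent at (3, 6): λ = (3·3² + 10)/(2·6) ≡ 4/1. 1⁻¹ ≡ 1 (mod 11), so λ ≡ 4·1 ≡ 4.
  x = λ² - 3 - 3 = 16 - 6 ≡ 10; y = λ·(3 - 10) - 6 ≡ 10. → (10, 10)
8G: (10, 10) + (3, 6). λ = (6 - 10)/(3 - 10) ≡ 7/4 mod 11. 4⁻¹ ≡ 3 (mod 11) since 4·3 = 12 ≡ 1, so λ ≡ 10.
  x = λ² - 10 - 3 = 100 - 13 ≡ 10; y = λ·(10 - 10) - 10 ≡ 1. → (10, 1)
9G: (10, 1) + (3, 6). λ = (6 - 1)/(3 - 10) ≡ 5/4 mod 11. 4⁻¹ ≡ 3 (mod 11) since 4·3 = 12 ≡ 1, so λ ≡ 4.
  x = λ² - 10 - 3 = 16 - 13 ≡ 3; y = λ·(10 - 3) - 1 ≡ 5. → (3, 5)
10G: (3, 5) + (3, 6): same x and y₁ ≡ -y₂, so the sum is O.
11G: O + (3, 6) = (3, 6) (identity).
12G: tangent at (3, 6): λ = (3·3² + 10)/(2·6) ≡ 4/1. 1⁻¹ ≡ 1 (mod 11) since 1·1 = 1 ≡ 1, so λ ≡ 4·1 ≡ 4.
  x = λ² - 3 - 3 = 16 - 6 ≡ 10; y = λ·(3 - 10) - 6 ≡ 10. → (10, 10)

(10, 10)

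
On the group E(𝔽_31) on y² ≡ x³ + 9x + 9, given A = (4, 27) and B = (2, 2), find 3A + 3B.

First 3A:
Repeated addition: build up to 3A.
2A: tangent at (4, 27): λ = (3·4² + 9)/(2·27) ≡ 26/23. 23⁻¹ ≡ 27 (mod 31) since 23·27 = 621 ≡ 1, so λ ≡ 26·27 ≡ 20.
  x = λ² - 4 - 4 = 400 - 8 ≡ 20; y = λ·(4 - 20) - 27 ≡ 25. → (20, 25)
3A: (20, 25) + (4, 27). λ = (27 - 25)/(4 - 20) ≡ 2/15 mod 31. 15⁻¹ ≡ 29 (mod 31) since 15·29 = 435 ≡ 1, so λ ≡ 27.
  x = λ² - 20 - 4 = 729 - 24 ≡ 23; y = λ·(20 - 23) - 25 ≡ 18. → (23, 18)
3A = (23, 18).
Next 3B:
Repeated addition: build up to 3B.
2B: tangent at (2, 2): λ = (3·2² + 9)/(2·2) ≡ 21/4. 4⁻¹ ≡ 8 (mod 31), so λ ≡ 21·8 ≡ 13.
  x = λ² - 2 - 2 = 169 - 4 ≡ 10; y = λ·(2 - 10) - 2 ≡ 18. → (10, 18)
3B: (10, 18) + (2, 2). λ = (2 - 18)/(2 - 10) ≡ 15/23 mod 31. 23⁻¹ ≡ 27 (mod 31) since 23·27 = 621 ≡ 1, so λ ≡ 2.
  x = λ² - 10 - 2 = 4 - 12 ≡ 23; y = λ·(10 - 23) - 18 ≡ 18. → (23, 18)
3B = (23, 18).
Finally 3A + 3B:
tangent at (23, 18): λ = (3·23² + 9)/(2·18) ≡ 15/5. 5⁻¹ ≡ 25 (mod 31) since 5·25 = 125 ≡ 1, so λ ≡ 15·25 ≡ 3.
  x = λ² - 23 - 23 = 9 - 46 ≡ 25; y = λ·(23 - 25) - 18 ≡ 7. → (25, 7)

(25, 7)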